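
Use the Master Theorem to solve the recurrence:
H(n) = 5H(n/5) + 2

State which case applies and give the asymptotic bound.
Master Theorem template: H(n) = a·H(n/b) + f(n).
Here: a=5, b=5, f(n)=2
Compute log_b(a) = log_5(5) = 1.
f(n) = 2 = O(n^(1-ε)) with ε = 1. Case 1: H(n) = Θ(n^log_b(a)) = Θ(n).

Case 1: H(n) = Θ(n)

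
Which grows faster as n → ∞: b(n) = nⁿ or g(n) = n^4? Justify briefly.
Comparing growth rates:
Growth-rate hierarchy: log n ≺ any polynomial ≺ any exponential cⁿ (c>1) ≺ n! ≺ nⁿ.
super-exponential nⁿ dominates polynomial degree 4 asymptotically.

b(n) grows faster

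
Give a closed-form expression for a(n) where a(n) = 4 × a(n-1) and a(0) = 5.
Recurrence: a(n) = 4 × a(n-1), initial: a(0) = 5.
Each term is 4 times the previous, so this is geometric with ratio 4. After n steps: a(n) = a(0)·4ⁿ = 5·4ⁿ.

a(n) = 5·4ⁿ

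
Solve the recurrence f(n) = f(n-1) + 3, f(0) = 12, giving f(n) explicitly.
Recurrence: f(n) = f(n-1) + 3, initial: f(0) = 12.
Each step adds 3, so f(n) = f(0) + 3n = 3n + 12.

f(n) = 3n + 12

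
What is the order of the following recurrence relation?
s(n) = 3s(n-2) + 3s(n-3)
The order is the largest lag k for which s(n-k) appears. Here the deepest term is s(n-3), so the order is 3.

Order 3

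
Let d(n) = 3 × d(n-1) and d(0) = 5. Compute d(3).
Computing step by step:
d(0) = 5
d(1) = 3 × 5 = 15
d(2) = 3 × 15 = 45
d(3) = 3 × 45 = 135

135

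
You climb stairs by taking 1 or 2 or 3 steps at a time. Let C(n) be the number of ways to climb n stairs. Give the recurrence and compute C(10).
Condition on the size of the last step (1 to 3): before it there were n-1, …, n-3 stairs climbed, and these cases are disjoint, so C(n) = C(n-1) + C(n-2) + C(n-3) (order-3 linear recurrence).
Initial conditions by direct count (compositions of i into parts ≤ 3): C(1) = 1; C(2) = 2; C(3) = 4.
Iterating the recurrence: C(4) = 7, C(5) = 13, C(6) = 24, C(7) = 44, C(8) = 81, C(9) = 149, C(10) = 274.

C(n) = C(n-1) + C(n-2) + C(n-3), C(1) = 1, C(2) = 2, C(3) = 4; C(10) = 274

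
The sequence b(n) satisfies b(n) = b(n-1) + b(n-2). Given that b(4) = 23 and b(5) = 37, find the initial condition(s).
Work backwards using b(k) = b(k+2) - b(k+1):
b(3) = b(5) - b(4) = 37 - 23 = 14
b(2) = b(4) - b(3) = 23 - 14 = 9
b(1) = b(3) - b(2) = 14 - 9 = 5
b(0) = b(2) - b(1) = 9 - 5 = 4

b(0) = 4, b(1) = 5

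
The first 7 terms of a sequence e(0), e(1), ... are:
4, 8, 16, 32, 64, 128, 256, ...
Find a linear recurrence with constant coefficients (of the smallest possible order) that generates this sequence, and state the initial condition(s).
Look for the lowest-order linear relation among consecutive terms.
Observation: each term is 2× the previous.
Check at n=2: 2·8 = 16. ✓

e(n) = 2 × e(n-1), e(0) = 4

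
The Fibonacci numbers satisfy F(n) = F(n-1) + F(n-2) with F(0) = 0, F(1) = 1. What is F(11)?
Computing the sequence terms:
0, 1, 1, 2, 3, 5, 8, 13, 21, 34, 55, 89

89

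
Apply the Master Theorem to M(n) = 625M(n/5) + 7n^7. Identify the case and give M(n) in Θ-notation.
Master Theorem template: M(n) = a·M(n/b) + f(n).
Here: a=625, b=5, f(n)=7n^7
Compute log_b(a) = log_5(625) = 4.
f(n) = 7n^7 = Ω(n^(4+ε)) with ε = 3, and the regularity condition holds (a·f(n/b) = (a/b^7)·f(n) with a/b^7 = 5^-3 < 1). Case 3: M(n) = Θ(f(n)) = Θ(n^7).

Case 3: M(n) = Θ(n^7)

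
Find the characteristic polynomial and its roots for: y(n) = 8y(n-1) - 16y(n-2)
Substitute y(n) = rⁿ and divide through by rⁿ⁻²: r² - 8r + 16 = 0
Factor: (r - 4)² = 0, so r = 4 (double root).
General solution: y(n) = (A + Bn)·4ⁿ

Characteristic: r² - 8r + 16 = 0, Roots: r = 4 (double root)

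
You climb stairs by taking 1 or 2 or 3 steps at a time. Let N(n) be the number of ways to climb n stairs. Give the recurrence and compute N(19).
Condition on the size of the last step (1 to 3): before it there were n-1, …, n-3 stairs climbed, and these cases are disjoint, so N(n) = N(n-1) + N(n-2) + N(n-3) (order-3 linear recurrence).
Initial conditions by direct count (compositions of i into parts ≤ 3): N(1) = 1; N(2) = 2; N(3) = 4.
Iterating the recurrence: N(4) = 7, N(5) = 13, N(6) = 24, N(7) = 44, N(8) = 81, N(9) = 149, N(10) = 274, N(11) = 504, N(12) = 927, N(13) = 1705, N(14) = 3136, N(15) = 5768, N(16) = 10609, N(17) = 19513, N(18) = 35890, N(19) = 66012.

N(n) = N(n-1) + N(n-2) + N(n-3), N(1) = 1, N(2) = 2, N(3) = 4; N(19) = 66012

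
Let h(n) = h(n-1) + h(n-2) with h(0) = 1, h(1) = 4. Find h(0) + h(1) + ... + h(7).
Computing the sequence terms: 1, 4, 5, 9, 14, 23, 37, 60
Adding these values together:

153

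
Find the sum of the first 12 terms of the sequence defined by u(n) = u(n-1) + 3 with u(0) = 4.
Computing the sequence terms: 4, 7, 10, 13, 16, 19, 22, 25, 28, 31, 34, 37
Adding these values together:

246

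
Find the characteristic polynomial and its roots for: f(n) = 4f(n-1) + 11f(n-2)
Substitute f(n) = rⁿ and divide through by rⁿ⁻²: r² - 4r - 11 = 0
Discriminant: 4² + 4·11 = 60, not a perfect square, so by the quadratic formula r = (4 ± √60)/2.
General solution: f(n) = A·r₁ⁿ + B·r₂ⁿ where r₁,r₂ = (4 ± √60)/2

Characteristic: r² - 4r - 11 = 0, Roots: r = (4 ± √60)/2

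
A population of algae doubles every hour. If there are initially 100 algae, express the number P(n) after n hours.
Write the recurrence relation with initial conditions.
Each hour multiplies the count by 2, so the count after n hours depends only on the count after n-1 hours: P(n) = 2 × P(n-1). The starting count gives P(0) = 100.
Unrolling n times gives the closed form P(n) = 100 × 2ⁿ.

P(n) = 2 × P(n-1), P(0) = 100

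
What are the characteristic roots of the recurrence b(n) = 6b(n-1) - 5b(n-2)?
Substitute b(n) = rⁿ and divide through by rⁿ⁻²: r² - 6r + 5 = 0
Factor: (r - 1)(r - 5) = 0, so r = 1, 5.
General solution: b(n) = A·1ⁿ + B·5ⁿ

Characteristic: r² - 6r + 5 = 0, Roots: r = 1, 5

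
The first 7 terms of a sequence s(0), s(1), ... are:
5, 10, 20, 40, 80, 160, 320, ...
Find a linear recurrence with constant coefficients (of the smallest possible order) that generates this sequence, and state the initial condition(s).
Look for the lowest-order linear relation among consecutive terms.
Observation: each term is 2× the previous.
Check at n=2: 2·10 = 20. ✓

s(n) = 2 × s(n-1), s(0) = 5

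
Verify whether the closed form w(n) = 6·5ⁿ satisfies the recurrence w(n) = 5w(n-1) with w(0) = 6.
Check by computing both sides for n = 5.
From the recurrence with w(0) = 6:
  w(0) = 6, w(1) = 30, w(2) = 150, w(3) = 750, w(4) = 3750, w(5) = 18750
  so the recurrence gives w(5) = 18750.
From the proposed closed form w(n) = 6·5ⁿ:
  w(5) = 18750.
Both sides give 18750 at n = 5, and the initial condition(s) match, so the closed form is consistent.

Yes, the closed form is correct.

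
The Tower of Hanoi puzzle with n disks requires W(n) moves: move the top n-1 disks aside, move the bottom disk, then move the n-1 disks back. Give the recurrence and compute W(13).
Moving n disks = move the top n-1 disks aside (W(n-1) moves) + move the largest disk (1 move) + move the n-1 disks back on top (W(n-1) moves), so W(n) = 2W(n-1) + 1, with W(1) = 1 (a single disk takes one move).
First terms: 1, 3, 7, 15, 31, 63, … — each is one less than a power of 2. Indeed W(n) + 1 = 2(W(n-1) + 1) with W(1) + 1 = 2, so W(n) + 1 = 2ⁿ and W(n) = 2ⁿ - 1.
Hence W(13) = 2^13 - 1 = 8192 - 1 = 8191.

W(n) = 2W(n-1) + 1, W(1) = 1; W(13) = 8191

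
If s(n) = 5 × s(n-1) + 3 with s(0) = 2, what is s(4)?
Computing step by step:
s(0) = 2
s(1) = 5 × 2 + 3 = 13
s(2) = 5 × 13 + 3 = 68
s(3) = 5 × 68 + 3 = 343
s(4) = 5 × 343 + 3 = 1718

1718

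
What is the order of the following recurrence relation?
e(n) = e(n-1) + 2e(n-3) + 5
The order is the largest lag k for which e(n-k) appears. Here the deepest term is e(n-3) (the 5 term is non-homogeneous and does not affect the order), so the order is 3.

Order 3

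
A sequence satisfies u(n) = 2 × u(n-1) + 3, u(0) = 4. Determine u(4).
Computing step by step:
u(0) = 4
u(1) = 2 × 4 + 3 = 11
u(2) = 2 × 11 + 3 = 25
u(3) = 2 × 25 + 3 = 53
u(4) = 2 × 53 + 3 = 109

109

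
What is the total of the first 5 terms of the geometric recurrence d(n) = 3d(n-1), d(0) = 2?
Computing the sequence terms: 2, 6, 18, 54, 162
Adding these values together:

242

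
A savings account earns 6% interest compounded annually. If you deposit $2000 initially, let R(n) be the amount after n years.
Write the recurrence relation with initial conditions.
Each year the balance grows by 6%, i.e. is multiplied by 1 + 6/100 = 1.06, so R(n) = 1.06 × R(n-1). The initial deposit gives R(0) = 2000.
Unrolling gives the closed form R(n) = 2000 × (1.06)ⁿ.

R(n) = 1.06 × R(n-1), R(0) = 2000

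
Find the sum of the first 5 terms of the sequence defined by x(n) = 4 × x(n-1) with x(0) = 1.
Computing the sequence terms: 1, 4, 16, 64, 256
Adding these values together:

341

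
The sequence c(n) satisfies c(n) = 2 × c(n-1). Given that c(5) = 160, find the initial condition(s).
In general c(n) = 2ⁿ · c(0). At n = 5: c(0) = c(5) / 2^5 = 160 / 32 = 5.

c(0) = 5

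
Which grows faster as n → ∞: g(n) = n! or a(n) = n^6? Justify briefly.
Comparing growth rates:
Growth-rate hierarchy: log n ≺ any polynomial ≺ any exponential cⁿ (c>1) ≺ n! ≺ nⁿ.
factorial dominates polynomial degree 6 asymptotically.

g(n) grows faster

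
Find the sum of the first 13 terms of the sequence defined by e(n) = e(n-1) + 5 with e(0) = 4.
Computing the sequence terms: 4, 9, 14, 19, 24, 29, 34, 39, 44, 49, 54, 59, 64
Adding these values together:

442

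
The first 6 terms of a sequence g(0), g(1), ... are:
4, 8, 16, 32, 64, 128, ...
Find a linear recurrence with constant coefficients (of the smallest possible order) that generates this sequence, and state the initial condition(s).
Look for the lowest-order linear relation among consecutive terms.
Observation: each term is 2× the previous.
Check at n=2: 2·8 = 16. ✓

g(n) = 2 × g(n-1), g(0) = 4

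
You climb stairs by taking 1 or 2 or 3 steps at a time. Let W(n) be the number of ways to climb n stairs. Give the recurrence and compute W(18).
Condition on the size of the last step (1 to 3): before it there were n-1, …, n-3 stairs climbed, and these cases are disjoint, so W(n) = W(n-1) + W(n-2) + W(n-3) (order-3 linear recurrence).
Initial conditions by direct count (compositions of i into parts ≤ 3): W(1) = 1; W(2) = 2; W(3) = 4.
Iterating the recurrence: W(4) = 7, W(5) = 13, W(6) = 24, W(7) = 44, W(8) = 81, W(9) = 149, W(10) = 274, W(11) = 504, W(12) = 927, W(13) = 1705, W(14) = 3136, W(15) = 5768, W(16) = 10609, W(17) = 19513, W(18) = 35890.

W(n) = W(n-1) + W(n-2) + W(n-3), W(1) = 1, W(2) = 2, W(3) = 4; W(18) = 35890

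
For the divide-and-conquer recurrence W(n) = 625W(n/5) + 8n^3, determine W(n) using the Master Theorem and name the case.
Master Theorem template: W(n) = a·W(n/b) + f(n).
Here: a=625, b=5, f(n)=8n^3
Compute log_b(a) = log_5(625) = 4.
f(n) = 8n^3 = O(n^(4-ε)) with ε = 1. Case 1: W(n) = Θ(n^log_b(a)) = Θ(n^4).

Case 1: W(n) = Θ(n^4)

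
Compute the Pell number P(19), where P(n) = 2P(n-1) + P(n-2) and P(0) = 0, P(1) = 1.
Computing the sequence terms:
0, 1, 2, 5, 12, 29, 70, 169, 408, 985, 2378, 5741, 13860, 33461, 80782, 195025, 470832, 1136689, 2744210, 6625109

6625109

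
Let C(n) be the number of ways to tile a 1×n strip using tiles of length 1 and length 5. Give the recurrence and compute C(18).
Condition on the last tile: it has length 1 (leaving a 1×(n-1) strip) or length 5 (leaving a 1×(n-5) strip), so C(n) = C(n-1) + C(n-5) (order-5 linear recurrence).
For 0 ≤ i < 5 only unit tiles fit, so C(i) = 1.
Iterating the recurrence: C(5) = 2, C(6) = 3, C(7) = 4, C(8) = 5, C(9) = 6, C(10) = 8, C(11) = 11, C(12) = 15, C(13) = 20, C(14) = 26, C(15) = 34, C(16) = 45, C(17) = 60, C(18) = 80.

C(n) = C(n-1) + C(n-5), with C(i) = 1 for 0 ≤ i < 5; C(18) = 80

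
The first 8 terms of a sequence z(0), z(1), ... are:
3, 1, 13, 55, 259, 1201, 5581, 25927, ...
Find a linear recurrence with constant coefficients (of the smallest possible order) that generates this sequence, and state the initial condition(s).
Look for the lowest-order linear relation among consecutive terms.
Observation: z(n) - 4·z(n-1) - (3)·z(n-2) = 0 holds for the shown terms, and no order-1 relation z(n) = α·z(n-1) + β fits.
Check at n=3: 4·13 + (3)·1 = 55. ✓

z(n) = 4z(n-1) + 3z(n-2), z(0) = 3, z(1) = 1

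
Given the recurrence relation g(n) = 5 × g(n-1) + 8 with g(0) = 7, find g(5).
Computing step by step:
g(0) = 7
g(1) = 5 × 7 + 8 = 43
g(2) = 5 × 43 + 8 = 223
g(3) = 5 × 223 + 8 = 1123
g(4) = 5 × 1123 + 8 = 5623
g(5) = 5 × 5623 + 8 = 28123

28123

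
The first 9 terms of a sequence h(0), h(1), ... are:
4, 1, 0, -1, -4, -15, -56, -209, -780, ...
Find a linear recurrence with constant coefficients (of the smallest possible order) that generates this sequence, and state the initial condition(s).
Look for the lowest-order linear relation among consecutive terms.
Observation: h(n) - 4·h(n-1) - (-1)·h(n-2) = 0 holds for the shown terms, and no order-1 relation h(n) = α·h(n-1) + β fits.
Check at n=3: 4·0 + (-1)·1 = -1. ✓

h(n) = 4h(n-1) - h(n-2), h(0) = 4, h(1) = 1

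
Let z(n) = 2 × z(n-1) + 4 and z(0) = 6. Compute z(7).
Computing step by step:
z(0) = 6
z(1) = 2 × 6 + 4 = 16
z(2) = 2 × 16 + 4 = 36
z(3) = 2 × 36 + 4 = 76
z(4) = 2 × 76 + 4 = 156
z(5) = 2 × 156 + 4 = 316
z(6) = 2 × 316 + 4 = 636
z(7) = 2 × 636 + 4 = 1276

1276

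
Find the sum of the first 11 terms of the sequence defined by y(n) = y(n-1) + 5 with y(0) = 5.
Computing the sequence terms: 5, 10, 15, 20, 25, 30, 35, 40, 45, 50, 55
Adding these values together:

330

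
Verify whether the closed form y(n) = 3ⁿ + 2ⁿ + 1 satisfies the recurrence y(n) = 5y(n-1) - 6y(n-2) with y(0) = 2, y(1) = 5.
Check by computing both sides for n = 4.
From the recurrence with y(0) = 2, y(1) = 5:
  y(0) = 2, y(1) = 5, y(2) = 13, y(3) = 35, y(4) = 97
  so the recurrence gives y(4) = 97.
From the proposed closed form y(n) = 3ⁿ + 2ⁿ + 1:
  y(4) = 98.
The recurrence gives 97 but the closed form gives 98, so the closed form does not satisfy the recurrence.

No, the closed form is incorrect.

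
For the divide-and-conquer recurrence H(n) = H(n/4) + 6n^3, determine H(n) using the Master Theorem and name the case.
Master Theorem template: H(n) = a·H(n/b) + f(n).
Here: a=1, b=4, f(n)=6n^3
Compute log_b(a) = log_4(1) = 0.
f(n) = 6n^3 = Ω(n^(0+ε)) with ε = 3, and the regularity condition holds (a·f(n/b) = (a/b^3)·f(n) with a/b^3 = 4^-3 < 1). Case 3: H(n) = Θ(f(n)) = Θ(n^3).

Case 3: H(n) = Θ(n^3)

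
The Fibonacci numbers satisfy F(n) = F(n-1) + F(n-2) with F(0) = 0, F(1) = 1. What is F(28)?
Computing the sequence terms:
0, 1, 1, 2, 3, 5, 8, 13, 21, 34, 55, 89, 144, 233, 377, 610, 987, 1597, 2584, 4181, 6765, 10946, 17711, 28657, 46368, 75025, 121393, 196418, 317811

317811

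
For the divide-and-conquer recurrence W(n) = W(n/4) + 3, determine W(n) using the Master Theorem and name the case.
Master Theorem template: W(n) = a·W(n/b) + f(n).
Here: a=1, b=4, f(n)=3
Compute log_b(a) = log_4(1) = 0.
f(n) = 3 = Θ(1). Case 2: W(n) = Θ(log n).

Case 2: W(n) = Θ(log n)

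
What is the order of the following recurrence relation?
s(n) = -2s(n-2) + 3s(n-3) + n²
The order is the largest lag k for which s(n-k) appears. Here the deepest term is s(n-3) (the n² term is non-homogeneous and does not affect the order), so the order is 3.

Order 3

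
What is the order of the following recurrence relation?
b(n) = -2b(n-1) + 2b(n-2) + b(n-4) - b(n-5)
The order is the largest lag k for which b(n-k) appears. Here the deepest term is b(n-5), so the order is 5.

Order 5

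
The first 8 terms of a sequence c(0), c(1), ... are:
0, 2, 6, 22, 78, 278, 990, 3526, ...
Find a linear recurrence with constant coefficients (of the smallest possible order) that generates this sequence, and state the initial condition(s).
Look for the lowest-order linear relation among consecutive terms.
Observation: c(n) - 3·c(n-1) - (2)·c(n-2) = 0 holds for the shown terms, and no order-1 relation c(n) = α·c(n-1) + β fits.
Check at n=3: 3·6 + (2)·2 = 22. ✓

c(n) = 3c(n-1) + 2c(n-2), c(0) = 0, c(1) = 2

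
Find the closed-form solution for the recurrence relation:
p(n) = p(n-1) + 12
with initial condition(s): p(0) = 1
Recurrence: p(n) = p(n-1) + 12, initial: p(0) = 1.
Each step adds 12, so p(n) = p(0) + 12n = 12n + 1.

p(n) = 12n + 1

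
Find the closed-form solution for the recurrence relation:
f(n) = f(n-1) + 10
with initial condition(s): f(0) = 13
Recurrence: f(n) = f(n-1) + 10, initial: f(0) = 13.
Each step adds 10, so f(n) = f(0) + 10n = 10n + 13.

f(n) = 10n + 13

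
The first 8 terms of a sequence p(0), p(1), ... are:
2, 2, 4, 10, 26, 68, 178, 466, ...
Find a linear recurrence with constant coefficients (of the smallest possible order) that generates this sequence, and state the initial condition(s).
Look for the lowest-order linear relation among consecutive terms.
Observation: p(n) - 3·p(n-1) - (-1)·p(n-2) = 0 holds for the shown terms, and no order-1 relation p(n) = α·p(n-1) + β fits.
Check at n=3: 3·4 + (-1)·2 = 10. ✓

p(n) = 3p(n-1) - p(n-2), p(0) = 2, p(1) = 2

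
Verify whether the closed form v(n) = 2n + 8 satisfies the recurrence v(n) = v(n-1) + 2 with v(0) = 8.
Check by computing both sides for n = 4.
From the recurrence with v(0) = 8:
  v(0) = 8, v(1) = 10, v(2) = 12, v(3) = 14, v(4) = 16
  so the recurrence gives v(4) = 16.
From the proposed closed form v(n) = 2n + 8:
  v(4) = 16.
Both sides give 16 at n = 4, and the initial condition(s) match, so the closed form is consistent.

Yes, the closed form is correct.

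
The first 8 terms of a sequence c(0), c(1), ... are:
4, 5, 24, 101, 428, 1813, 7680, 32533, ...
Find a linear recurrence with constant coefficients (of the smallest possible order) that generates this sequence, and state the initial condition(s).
Look for the lowest-order linear relation among consecutive terms.
Observation: c(n) - 4·c(n-1) - (1)·c(n-2) = 0 holds for the shown terms, and no order-1 relation c(n) = α·c(n-1) + β fits.
Check at n=3: 4·24 + (1)·5 = 101. ✓

c(n) = 4c(n-1) + c(n-2), c(0) = 4, c(1) = 5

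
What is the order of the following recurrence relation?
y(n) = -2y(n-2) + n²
The order is the largest lag k for which y(n-k) appears. Here the deepest term is y(n-2) (the n² term is non-homogeneous and does not affect the order), so the order is 2.

Order 2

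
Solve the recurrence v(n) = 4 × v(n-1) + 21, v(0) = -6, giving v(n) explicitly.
Recurrence: v(n) = 4 × v(n-1) + 21, initial: v(0) = -6.
Try v(n) = A·4ⁿ + C. Substituting: A·4ⁿ + C = 4(A·4ⁿ⁻¹ + C) + 21 = A·4ⁿ + 4C + 21, so C = 4C + 21, giving C = -7. Then v(0) = A - 7 = -6 gives A = 1.

v(n) = 4ⁿ - 7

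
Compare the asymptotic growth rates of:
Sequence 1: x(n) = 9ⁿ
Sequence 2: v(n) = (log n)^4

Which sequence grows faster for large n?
Comparing growth rates:
Growth-rate hierarchy: log n ≺ any polynomial ≺ any exponential cⁿ (c>1) ≺ n! ≺ nⁿ.
exponential base 9 dominates polylogarithmic (log n)^4 asymptotically.

x(n) grows faster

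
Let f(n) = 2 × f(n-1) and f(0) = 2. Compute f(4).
Computing step by step:
f(0) = 2
f(1) = 2 × 2 = 4
f(2) = 2 × 4 = 8
f(3) = 2 × 8 = 16
f(4) = 2 × 16 = 32

32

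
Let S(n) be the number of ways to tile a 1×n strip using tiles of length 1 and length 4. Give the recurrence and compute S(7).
Condition on the last tile: it has length 1 (leaving a 1×(n-1) strip) or length 4 (leaving a 1×(n-4) strip), so S(n) = S(n-1) + S(n-4) (order-4 linear recurrence).
For 0 ≤ i < 4 only unit tiles fit, so S(i) = 1.
Iterating the recurrence: S(4) = 2, S(5) = 3, S(6) = 4, S(7) = 5.

S(n) = S(n-1) + S(n-4), with S(i) = 1 for 0 ≤ i < 4; S(7) = 5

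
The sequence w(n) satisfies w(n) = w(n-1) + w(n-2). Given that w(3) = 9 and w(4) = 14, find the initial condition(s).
Work backwards using w(k) = w(k+2) - w(k+1):
w(2) = w(4) - w(3) = 14 - 9 = 5
w(1) = w(3) - w(2) = 9 - 5 = 4
w(0) = w(2) - w(1) = 5 - 4 = 1

w(0) = 1, w(1) = 4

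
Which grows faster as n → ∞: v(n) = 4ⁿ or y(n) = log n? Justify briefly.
Comparing growth rates:
Growth-rate hierarchy: log n ≺ any polynomial ≺ any exponential cⁿ (c>1) ≺ n! ≺ nⁿ.
exponential base 4 dominates logarithmic asymptotically.

v(n) grows faster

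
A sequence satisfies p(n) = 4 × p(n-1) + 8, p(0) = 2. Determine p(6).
Computing step by step:
p(0) = 2
p(1) = 4 × 2 + 8 = 16
p(2) = 4 × 16 + 8 = 72
p(3) = 4 × 72 + 8 = 296
p(4) = 4 × 296 + 8 = 1192
p(5) = 4 × 1192 + 8 = 4776
p(6) = 4 × 4776 + 8 = 19112

19112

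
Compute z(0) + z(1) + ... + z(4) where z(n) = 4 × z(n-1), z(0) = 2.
Computing the sequence terms: 2, 8, 32, 128, 512
Adding these values together:

682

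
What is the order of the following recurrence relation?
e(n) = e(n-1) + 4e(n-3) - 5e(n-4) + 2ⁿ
The order is the largest lag k for which e(n-k) appears. Here the deepest term is e(n-4) (the 2ⁿ term is non-homogeneous and does not affect the order), so the order is 4.

Order 4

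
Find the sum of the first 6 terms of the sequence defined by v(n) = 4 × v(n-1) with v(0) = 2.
Computing the sequence terms: 2, 8, 32, 128, 512, 2048
Adding these values together:

2730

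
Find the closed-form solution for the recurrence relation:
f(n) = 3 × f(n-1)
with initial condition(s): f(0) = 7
Recurrence: f(n) = 3 × f(n-1), initial: f(0) = 7.
Each term is 3 times the previous, so this is geometric with ratio 3. After n steps: f(n) = f(0)·3ⁿ = 7·3ⁿ.

f(n) = 7·3ⁿ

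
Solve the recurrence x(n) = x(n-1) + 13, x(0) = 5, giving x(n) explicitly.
Recurrence: x(n) = x(n-1) + 13, initial: x(0) = 5.
Each step adds 13, so x(n) = x(0) + 13n = 13n + 5.

x(n) = 13n + 5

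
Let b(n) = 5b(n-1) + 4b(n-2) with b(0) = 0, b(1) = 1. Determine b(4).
Computing the sequence terms:
0, 1, 5, 29, 165

165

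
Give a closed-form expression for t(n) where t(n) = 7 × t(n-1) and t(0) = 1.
Recurrence: t(n) = 7 × t(n-1), initial: t(0) = 1.
Each term is 7 times the previous, so this is geometric with ratio 7. After n steps: t(n) = t(0)·7ⁿ = 7ⁿ.

t(n) = 7ⁿ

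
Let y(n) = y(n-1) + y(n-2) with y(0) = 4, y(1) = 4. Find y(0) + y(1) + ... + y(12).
Computing the sequence terms: 4, 4, 8, 12, 20, 32, 52, 84, 136, 220, 356, 576, 932
Adding these values together:

2436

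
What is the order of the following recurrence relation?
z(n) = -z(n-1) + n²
The order is the largest lag k for which z(n-k) appears. Here the deepest term is z(n-1) (the n² term is non-homogeneous and does not affect the order), so the order is 1.

Order 1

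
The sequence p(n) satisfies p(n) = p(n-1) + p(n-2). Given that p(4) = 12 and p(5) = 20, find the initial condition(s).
Work backwards using p(k) = p(k+2) - p(k+1):
p(3) = p(5) - p(4) = 20 - 12 = 8
p(2) = p(4) - p(3) = 12 - 8 = 4
p(1) = p(3) - p(2) = 8 - 4 = 4
p(0) = p(2) - p(1) = 4 - 4 = 0

p(0) = 0, p(1) = 4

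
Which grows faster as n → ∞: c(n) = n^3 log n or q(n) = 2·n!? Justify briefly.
Comparing growth rates:
Growth-rate hierarchy: log n ≺ any polynomial ≺ any exponential cⁿ (c>1) ≺ n! ≺ nⁿ.
factorial dominates polynomial degree 3 (with log factor) asymptotically.

q(n) grows faster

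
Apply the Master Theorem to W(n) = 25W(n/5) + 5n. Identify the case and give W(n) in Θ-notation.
Master Theorem template: W(n) = a·W(n/b) + f(n).
Here: a=25, b=5, f(n)=5n
Compute log_b(a) = log_5(25) = 2.
f(n) = 5n = O(n^(2-ε)) with ε = 1. Case 1: W(n) = Θ(n^log_b(a)) = Θ(n^2).

Case 1: W(n) = Θ(n^2)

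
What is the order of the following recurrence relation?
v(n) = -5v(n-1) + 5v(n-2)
The order is the largest lag k for which v(n-k) appears. Here the deepest term is v(n-2), so the order is 2.

Order 2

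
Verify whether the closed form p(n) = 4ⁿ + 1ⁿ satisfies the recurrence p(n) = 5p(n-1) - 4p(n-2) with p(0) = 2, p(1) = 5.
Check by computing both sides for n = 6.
From the recurrence with p(0) = 2, p(1) = 5:
  p(0) = 2, p(1) = 5, p(2) = 17, p(3) = 65, p(4) = 257, p(5) = 1025, p(6) = 4097
  so the recurrence gives p(6) = 4097.
From the proposed closed form p(n) = 4ⁿ + 1ⁿ:
  p(6) = 4097.
Both sides give 4097 at n = 6, and the initial condition(s) match, so the closed form is consistent.

Yes, the closed form is correct.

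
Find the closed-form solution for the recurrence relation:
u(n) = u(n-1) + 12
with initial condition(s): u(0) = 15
Recurrence: u(n) = u(n-1) + 12, initial: u(0) = 15.
Each step adds 12, so u(n) = u(0) + 12n = 12n + 15.

u(n) = 12n + 15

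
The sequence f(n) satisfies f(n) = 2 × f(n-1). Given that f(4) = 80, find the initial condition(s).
In general f(n) = 2ⁿ · f(0). At n = 4: f(0) = f(4) / 2^4 = 80 / 16 = 5.

f(0) = 5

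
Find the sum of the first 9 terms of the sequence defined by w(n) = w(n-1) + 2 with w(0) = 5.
Computing the sequence terms: 5, 7, 9, 11, 13, 15, 17, 19, 21
Adding these values together:

117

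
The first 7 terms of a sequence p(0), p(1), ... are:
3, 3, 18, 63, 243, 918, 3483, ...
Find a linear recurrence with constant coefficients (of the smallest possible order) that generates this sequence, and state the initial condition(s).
Look for the lowest-order linear relation among consecutive terms.
Observation: p(n) - 3·p(n-1) - (3)·p(n-2) = 0 holds for the shown terms, and no order-1 relation p(n) = α·p(n-1) + β fits.
Check at n=3: 3·18 + (3)·3 = 63. ✓

p(n) = 3p(n-1) + 3p(n-2), p(0) = 3, p(1) = 3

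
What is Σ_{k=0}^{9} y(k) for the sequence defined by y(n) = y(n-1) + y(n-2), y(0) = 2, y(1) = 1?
Computing the sequence terms: 2, 1, 3, 4, 7, 11, 18, 29, 47, 76
Adding these values together:

198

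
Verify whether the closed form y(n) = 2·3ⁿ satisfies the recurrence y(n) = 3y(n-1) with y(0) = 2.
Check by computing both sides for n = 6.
From the recurrence with y(0) = 2:
  y(0) = 2, y(1) = 6, y(2) = 18, y(3) = 54, y(4) = 162, y(5) = 486, y(6) = 1458
  so the recurrence gives y(6) = 1458.
From the proposed closed form y(n) = 2·3ⁿ:
  y(6) = 1458.
Both sides give 1458 at n = 6, and the initial condition(s) match, so the closed form is consistent.

Yes, the closed form is correct.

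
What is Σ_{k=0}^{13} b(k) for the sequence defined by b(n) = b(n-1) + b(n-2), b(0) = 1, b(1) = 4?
Computing the sequence terms: 1, 4, 5, 9, 14, 23, 37, 60, 97, 157, 254, 411, 665, 1076
Adding these values together:

2813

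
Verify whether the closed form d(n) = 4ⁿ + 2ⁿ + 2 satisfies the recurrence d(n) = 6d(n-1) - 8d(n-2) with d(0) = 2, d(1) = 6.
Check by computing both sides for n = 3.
From the recurrence with d(0) = 2, d(1) = 6:
  d(0) = 2, d(1) = 6, d(2) = 20, d(3) = 72
  so the recurrence gives d(3) = 72.
From the proposed closed form d(n) = 4ⁿ + 2ⁿ + 2:
  d(3) = 74.
The recurrence gives 72 but the closed form gives 74, so the closed form does not satisfy the recurrence.

No, the closed form is incorrect.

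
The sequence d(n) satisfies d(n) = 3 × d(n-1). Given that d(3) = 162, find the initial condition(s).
In general d(n) = 3ⁿ · d(0). At n = 3: d(0) = d(3) / 3^3 = 162 / 27 = 6.

d(0) = 6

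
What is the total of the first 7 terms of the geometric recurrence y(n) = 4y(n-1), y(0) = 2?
Computing the sequence terms: 2, 8, 32, 128, 512, 2048, 8192
Adding these values together:

10922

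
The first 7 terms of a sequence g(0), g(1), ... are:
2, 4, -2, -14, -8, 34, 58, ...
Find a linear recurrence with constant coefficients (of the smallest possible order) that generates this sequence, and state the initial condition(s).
Look for the lowest-order linear relation among consecutive terms.
Observation: g(n) - 1·g(n-1) - (-3)·g(n-2) = 0 holds for the shown terms, and no order-1 relation g(n) = α·g(n-1) + β fits.
Check at n=3: 1·-2 + (-3)·4 = -14. ✓

g(n) = g(n-1) - 3g(n-2), g(0) = 2, g(1) = 4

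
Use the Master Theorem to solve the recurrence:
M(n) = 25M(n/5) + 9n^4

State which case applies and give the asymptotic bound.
Master Theorem template: M(n) = a·M(n/b) + f(n).
Here: a=25, b=5, f(n)=9n^4
Compute log_b(a) = log_5(25) = 2.
f(n) = 9n^4 = Ω(n^(2+ε)) with ε = 2, and the regularity condition holds (a·f(n/b) = (a/b^4)·f(n) with a/b^4 = 5^-2 < 1). Case 3: M(n) = Θ(f(n)) = Θ(n^4).

Case 3: M(n) = Θ(n^4)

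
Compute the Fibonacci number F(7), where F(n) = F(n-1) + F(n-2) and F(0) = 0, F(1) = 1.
Computing the sequence terms:
0, 1, 1, 2, 3, 5, 8, 13

13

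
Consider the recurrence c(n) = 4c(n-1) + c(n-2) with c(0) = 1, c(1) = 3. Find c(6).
Computing the sequence terms:
1, 3, 13, 55, 233, 987, 4181

4181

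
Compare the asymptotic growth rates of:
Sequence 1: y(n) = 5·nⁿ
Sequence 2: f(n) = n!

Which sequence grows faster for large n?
Comparing growth rates:
Growth-rate hierarchy: log n ≺ any polynomial ≺ any exponential cⁿ (c>1) ≺ n! ≺ nⁿ.
super-exponential nⁿ dominates factorial asymptotically.

y(n) grows faster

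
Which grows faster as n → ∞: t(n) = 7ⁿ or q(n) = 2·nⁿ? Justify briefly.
Comparing growth rates:
Growth-rate hierarchy: log n ≺ any polynomial ≺ any exponential cⁿ (c>1) ≺ n! ≺ nⁿ.
super-exponential nⁿ dominates exponential base 7 asymptotically.

q(n) grows faster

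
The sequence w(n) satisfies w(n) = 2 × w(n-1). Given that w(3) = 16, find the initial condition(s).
In general w(n) = 2ⁿ · w(0). At n = 3: w(0) = w(3) / 2^3 = 16 / 8 = 2.

w(0) = 2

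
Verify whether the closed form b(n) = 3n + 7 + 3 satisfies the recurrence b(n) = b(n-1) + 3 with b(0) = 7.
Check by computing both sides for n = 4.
From the recurrence with b(0) = 7:
  b(0) = 7, b(1) = 10, b(2) = 13, b(3) = 16, b(4) = 19
  so the recurrence gives b(4) = 19.
From the proposed closed form b(n) = 3n + 7 + 3:
  b(4) = 22.
The recurrence gives 19 but the closed form gives 22, so the closed form does not satisfy the recurrence.

No, the closed form is incorrect.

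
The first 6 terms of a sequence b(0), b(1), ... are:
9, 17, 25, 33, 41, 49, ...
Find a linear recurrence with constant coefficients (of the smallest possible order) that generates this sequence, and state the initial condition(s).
Look for the lowest-order linear relation among consecutive terms.
Observation: consecutive differences are constant (= 8).
Check at n=2: 1·17 + 8 = 25. ✓

b(n) = b(n-1) + 8, b(0) = 9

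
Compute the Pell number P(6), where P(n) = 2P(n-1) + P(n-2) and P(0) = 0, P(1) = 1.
Computing the sequence terms:
0, 1, 2, 5, 12, 29, 70

70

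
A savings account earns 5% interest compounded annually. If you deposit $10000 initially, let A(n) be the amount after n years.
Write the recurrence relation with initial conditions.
Each year the balance grows by 5%, i.e. is multiplied by 1 + 5/100 = 1.05, so A(n) = 1.05 × A(n-1). The initial deposit gives A(0) = 10000.
Unrolling gives the closed form A(n) = 10000 × (1.05)ⁿ.

A(n) = 1.05 × A(n-1), A(0) = 10000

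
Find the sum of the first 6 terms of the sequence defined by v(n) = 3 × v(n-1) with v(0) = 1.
Computing the sequence terms: 1, 3, 9, 27, 81, 243
Adding these values together:

364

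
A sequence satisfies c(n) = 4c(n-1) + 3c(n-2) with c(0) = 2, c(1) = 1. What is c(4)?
Computing the sequence terms:
2, 1, 10, 43, 202

202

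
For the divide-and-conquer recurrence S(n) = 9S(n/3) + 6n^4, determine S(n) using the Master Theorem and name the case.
Master Theorem template: S(n) = a·S(n/b) + f(n).
Here: a=9, b=3, f(n)=6n^4
Compute log_b(a) = log_3(9) = 2.
f(n) = 6n^4 = Ω(n^(2+ε)) with ε = 2, and the regularity condition holds (a·f(n/b) = (a/b^4)·f(n) with a/b^4 = 3^-2 < 1). Case 3: S(n) = Θ(f(n)) = Θ(n^4).

Case 3: S(n) = Θ(n^4)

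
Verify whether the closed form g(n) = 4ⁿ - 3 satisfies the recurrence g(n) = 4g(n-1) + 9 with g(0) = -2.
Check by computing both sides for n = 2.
From the recurrence with g(0) = -2:
  g(0) = -2, g(1) = 1, g(2) = 13
  so the recurrence gives g(2) = 13.
From the proposed closed form g(n) = 4ⁿ - 3:
  g(2) = 13.
Both sides give 13 at n = 2, and the initial condition(s) match, so the closed form is consistent.

Yes, the closed form is correct.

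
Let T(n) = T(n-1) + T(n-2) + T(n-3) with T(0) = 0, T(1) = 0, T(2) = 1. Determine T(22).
Computing the sequence terms:
0, 0, 1, 1, 2, 4, 7, 13, 24, 44, 81, 149, 274, 504, 927, 1705, 3136, 5768, 10609, 19513, 35890, 66012, 121415

121415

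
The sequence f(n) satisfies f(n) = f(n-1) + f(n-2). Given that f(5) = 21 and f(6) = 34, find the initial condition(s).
Work backwards using f(k) = f(k+2) - f(k+1):
f(4) = f(6) - f(5) = 34 - 21 = 13
f(3) = f(5) - f(4) = 21 - 13 = 8
f(2) = f(4) - f(3) = 13 - 8 = 5
f(1) = f(3) - f(2) = 8 - 5 = 3
f(0) = f(2) - f(1) = 5 - 3 = 2

f(0) = 2, f(1) = 3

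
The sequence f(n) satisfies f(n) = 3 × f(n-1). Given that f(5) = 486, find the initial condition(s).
In general f(n) = 3ⁿ · f(0). At n = 5: f(0) = f(5) / 3^5 = 486 / 243 = 2.

f(0) = 2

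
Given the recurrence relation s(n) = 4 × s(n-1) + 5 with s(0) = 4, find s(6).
Computing step by step:
s(0) = 4
s(1) = 4 × 4 + 5 = 21
s(2) = 4 × 21 + 5 = 89
s(3) = 4 × 89 + 5 = 361
s(4) = 4 × 361 + 5 = 1449
s(5) = 4 × 1449 + 5 = 5801
s(6) = 4 × 5801 + 5 = 23209

23209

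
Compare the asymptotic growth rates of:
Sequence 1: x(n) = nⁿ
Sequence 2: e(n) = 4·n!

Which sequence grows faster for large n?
Comparing growth rates:
Growth-rate hierarchy: log n ≺ any polynomial ≺ any exponential cⁿ (c>1) ≺ n! ≺ nⁿ.
super-exponential nⁿ dominates factorial asymptotically.

x(n) grows faster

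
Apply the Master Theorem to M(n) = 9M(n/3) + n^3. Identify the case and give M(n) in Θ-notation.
Master Theorem template: M(n) = a·M(n/b) + f(n).
Here: a=9, b=3, f(n)=n^3
Compute log_b(a) = log_3(9) = 2.
f(n) = n^3 = Ω(n^(2+ε)) with ε = 1, and the regularity condition holds (a·f(n/b) = (a/b^3)·f(n) with a/b^3 = 3^-1 < 1). Case 3: M(n) = Θ(f(n)) = Θ(n^3).

Case 3: M(n) = Θ(n^3)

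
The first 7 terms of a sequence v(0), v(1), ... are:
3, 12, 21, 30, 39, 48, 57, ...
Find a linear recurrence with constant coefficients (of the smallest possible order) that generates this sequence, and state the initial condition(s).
Look for the lowest-order linear relation among consecutive terms.
Observation: consecutive differences are constant (= 9).
Check at n=2: 1·12 + 9 = 21. ✓

v(n) = v(n-1) + 9, v(0) = 3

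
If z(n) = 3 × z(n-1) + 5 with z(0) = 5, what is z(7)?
Computing step by step:
z(0) = 5
z(1) = 3 × 5 + 5 = 20
z(2) = 3 × 20 + 5 = 65
z(3) = 3 × 65 + 5 = 200
z(4) = 3 × 200 + 5 = 605
z(5) = 3 × 605 + 5 = 1820
z(6) = 3 × 1820 + 5 = 5465
z(7) = 3 × 5465 + 5 = 16400

16400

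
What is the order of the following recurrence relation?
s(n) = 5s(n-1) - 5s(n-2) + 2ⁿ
The order is the largest lag k for which s(n-k) appears. Here the deepest term is s(n-2) (the 2ⁿ term is non-homogeneous and does not affect the order), so the order is 2.

Order 2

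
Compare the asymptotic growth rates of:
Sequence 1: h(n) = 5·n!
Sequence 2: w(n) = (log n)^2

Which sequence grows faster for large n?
Comparing growth rates:
Growth-rate hierarchy: log n ≺ any polynomial ≺ any exponential cⁿ (c>1) ≺ n! ≺ nⁿ.
factorial dominates polylogarithmic (log n)^2 asymptotically.

h(n) grows faster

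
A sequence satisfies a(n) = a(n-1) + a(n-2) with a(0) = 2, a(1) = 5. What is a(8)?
Computing the sequence terms:
2, 5, 7, 12, 19, 31, 50, 81, 131

131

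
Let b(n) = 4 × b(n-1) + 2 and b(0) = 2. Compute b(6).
Computing step by step:
b(0) = 2
b(1) = 4 × 2 + 2 = 10
b(2) = 4 × 10 + 2 = 42
b(3) = 4 × 42 + 2 = 170
b(4) = 4 × 170 + 2 = 682
b(5) = 4 × 682 + 2 = 2730
b(6) = 4 × 2730 + 2 = 10922

10922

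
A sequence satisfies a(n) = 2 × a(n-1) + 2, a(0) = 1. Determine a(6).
Computing step by step:
a(0) = 1
a(1) = 2 × 1 + 2 = 4
a(2) = 2 × 4 + 2 = 10
a(3) = 2 × 10 + 2 = 22
a(4) = 2 × 22 + 2 = 46
a(5) = 2 × 46 + 2 = 94
a(6) = 2 × 94 + 2 = 190

190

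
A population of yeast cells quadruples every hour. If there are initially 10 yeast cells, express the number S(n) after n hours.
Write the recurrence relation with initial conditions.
Each hour multiplies the count by 4, so the count after n hours depends only on the count after n-1 hours: S(n) = 4 × S(n-1). The starting count gives S(0) = 10.
Unrolling n times gives the closed form S(n) = 10 × 4ⁿ.

S(n) = 4 × S(n-1), S(0) = 10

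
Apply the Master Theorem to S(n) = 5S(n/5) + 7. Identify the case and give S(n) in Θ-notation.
Master Theorem template: S(n) = a·S(n/b) + f(n).
Here: a=5, b=5, f(n)=7
Compute log_b(a) = log_5(5) = 1.
f(n) = 7 = O(n^(1-ε)) with ε = 1. Case 1: S(n) = Θ(n^log_b(a)) = Θ(n).

Case 1: S(n) = Θ(n)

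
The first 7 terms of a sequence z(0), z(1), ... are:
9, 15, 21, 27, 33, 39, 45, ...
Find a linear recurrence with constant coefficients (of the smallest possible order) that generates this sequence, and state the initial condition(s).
Look for the lowest-order linear relation among consecutive terms.
Observation: consecutive differences are constant (= 6).
Check at n=2: 1·15 + 6 = 21. ✓

z(n) = z(n-1) + 6, z(0) = 9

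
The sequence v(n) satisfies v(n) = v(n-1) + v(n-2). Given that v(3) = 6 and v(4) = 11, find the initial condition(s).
Work backwards using v(k) = v(k+2) - v(k+1):
v(2) = v(4) - v(3) = 11 - 6 = 5
v(1) = v(3) - v(2) = 6 - 5 = 1
v(0) = v(2) - v(1) = 5 - 1 = 4

v(0) = 4, v(1) = 1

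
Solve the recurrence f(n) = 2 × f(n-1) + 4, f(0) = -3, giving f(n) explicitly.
Recurrence: f(n) = 2 × f(n-1) + 4, initial: f(0) = -3.
Try f(n) = A·2ⁿ + C. Substituting: A·2ⁿ + C = 2(A·2ⁿ⁻¹ + C) + 4 = A·2ⁿ + 2C + 4, so C = 2C + 4, giving C = -4. Then f(0) = A - 4 = -3 gives A = 1.

f(n) = 2ⁿ - 4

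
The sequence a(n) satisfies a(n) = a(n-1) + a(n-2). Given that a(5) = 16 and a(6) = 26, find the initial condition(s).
Work backwards using a(k) = a(k+2) - a(k+1):
a(4) = a(6) - a(5) = 26 - 16 = 10
a(3) = a(5) - a(4) = 16 - 10 = 6
a(2) = a(4) - a(3) = 10 - 6 = 4
a(1) = a(3) - a(2) = 6 - 4 = 2
a(0) = a(2) - a(1) = 4 - 2 = 2

a(0) = 2, a(1) = 2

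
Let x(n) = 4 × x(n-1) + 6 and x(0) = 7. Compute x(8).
Computing step by step:
x(0) = 7
x(1) = 4 × 7 + 6 = 34
x(2) = 4 × 34 + 6 = 142
x(3) = 4 × 142 + 6 = 574
x(4) = 4 × 574 + 6 = 2302
x(5) = 4 × 2302 + 6 = 9214
x(6) = 4 × 9214 + 6 = 36862
x(7) = 4 × 36862 + 6 = 147454
x(8) = 4 × 147454 + 6 = 589822

589822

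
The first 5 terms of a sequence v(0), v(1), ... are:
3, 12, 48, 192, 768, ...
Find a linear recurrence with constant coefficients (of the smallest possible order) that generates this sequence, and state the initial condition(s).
Look for the lowest-order linear relation among consecutive terms.
Observation: each term is 4× the previous.
Check at n=2: 4·12 = 48. ✓

v(n) = 4 × v(n-1), v(0) = 3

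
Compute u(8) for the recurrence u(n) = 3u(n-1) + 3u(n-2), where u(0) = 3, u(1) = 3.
Computing the sequence terms:
3, 3, 18, 63, 243, 918, 3483, 13203, 50058

50058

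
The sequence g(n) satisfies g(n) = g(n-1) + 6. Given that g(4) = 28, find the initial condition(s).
g(4) = g(0) + 4·6, so g(0) = 28 - 24 = 4.

g(0) = 4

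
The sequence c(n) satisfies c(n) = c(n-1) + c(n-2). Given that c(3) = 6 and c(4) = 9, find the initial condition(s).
Work backwards using c(k) = c(k+2) - c(k+1):
c(2) = c(4) - c(3) = 9 - 6 = 3
c(1) = c(3) - c(2) = 6 - 3 = 3
c(0) = c(2) - c(1) = 3 - 3 = 0

c(0) = 0, c(1) = 3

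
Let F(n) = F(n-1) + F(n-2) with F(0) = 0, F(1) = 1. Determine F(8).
Computing the sequence terms:
0, 1, 1, 2, 3, 5, 8, 13, 21

21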